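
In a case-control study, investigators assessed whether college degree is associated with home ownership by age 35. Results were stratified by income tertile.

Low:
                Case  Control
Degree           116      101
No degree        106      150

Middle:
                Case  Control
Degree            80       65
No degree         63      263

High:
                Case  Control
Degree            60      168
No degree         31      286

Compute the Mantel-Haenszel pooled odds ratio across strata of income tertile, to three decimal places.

OR_MH = Σ(aᵢdᵢ/nᵢ) / Σ(bᵢcᵢ/nᵢ), where nᵢ is the stratum total.
Stratum 1 (Low): n = 473; a·d/n = 116·150/473 = 36.7865; b·c/n = 101·106/473 = 22.6342
Stratum 2 (Middle): n = 471; a·d/n = 80·263/471 = 44.6709; b·c/n = 65·63/471 = 8.6943
Stratum 3 (High): n = 545; a·d/n = 60·286/545 = 31.4862; b·c/n = 168·31/545 = 9.5560
OR_MH = (36.7865 + 44.6709 + 31.4862) / (22.6342 + 8.6943 + 9.5560) = 112.9436 / 40.8845 = 2.76251

2.763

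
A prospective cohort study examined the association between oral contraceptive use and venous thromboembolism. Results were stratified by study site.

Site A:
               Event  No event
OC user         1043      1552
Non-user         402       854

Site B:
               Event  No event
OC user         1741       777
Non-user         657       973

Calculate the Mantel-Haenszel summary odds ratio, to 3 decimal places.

2.244

OR_MH = Σ(aᵢdᵢ/nᵢ) / Σ(bᵢcᵢ/nᵢ), where nᵢ is the stratum total.
Stratum 1 (Site A): n = 3851; a·d/n = 1043·854/3851 = 231.2963; b·c/n = 1552·402/3851 = 162.0109
Stratum 2 (Site B): n = 4148; a·d/n = 1741·973/4148 = 408.3879; b·c/n = 777·657/4148 = 123.0687
OR_MH = (231.2963 + 408.3879) / (162.0109 + 123.0687) = 639.6842 / 285.0796 = 2.24388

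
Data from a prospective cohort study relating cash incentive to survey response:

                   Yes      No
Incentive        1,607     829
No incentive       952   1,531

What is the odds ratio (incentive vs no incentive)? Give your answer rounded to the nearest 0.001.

3.117

Cells: a = 1607, b = 829, c = 952, d = 1531.
OR = (a·d)/(b·c) = (1607 × 1531) / (829 × 952) = 2460317 / 789208 = 3.11745
The odds of survey response are about 3.12 times as high in the incentive group.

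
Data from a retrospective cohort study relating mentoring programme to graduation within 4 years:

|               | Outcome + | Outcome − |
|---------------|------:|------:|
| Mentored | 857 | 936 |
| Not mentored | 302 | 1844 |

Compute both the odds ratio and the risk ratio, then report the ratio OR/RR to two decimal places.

Cells: a = 857, b = 936, c = 302, d = 1844.
OR = (857·1844)/(936·302) = 1580308/282672 = 5.59061
Risk in exposed = 857/1793 = 0.47797; risk in unexposed = 302/2146 = 0.14073; RR = 3.39643
OR/RR = 5.59061 / 3.39643 = 1.64602
The outcome is not rare, so the OR lies further from 1 than the RR.

1.65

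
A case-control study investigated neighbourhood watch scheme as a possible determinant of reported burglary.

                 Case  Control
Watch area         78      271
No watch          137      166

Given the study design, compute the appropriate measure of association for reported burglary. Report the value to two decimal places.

Cells: a = 78, b = 271, c = 137, d = 166.
This is a case-control study: participants were sampled on outcome status, so risks in the source population cannot be estimated directly — relative risk is not valid here. The odds ratio is the appropriate measure.
OR = (a·d)/(b·c) = (78 × 166) / (271 × 137) = 12948 / 37127 = 0.34875

0.35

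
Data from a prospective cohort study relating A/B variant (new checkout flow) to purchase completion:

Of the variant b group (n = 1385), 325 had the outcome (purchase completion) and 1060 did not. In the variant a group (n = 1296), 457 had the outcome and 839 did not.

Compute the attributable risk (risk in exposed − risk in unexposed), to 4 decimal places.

-0.1180

From the description: a = 325, b = 1060, c = 457, d = 839.
Risk in exposed = 325/1385 = 0.234657; risk in unexposed = 457/1296 = 0.352623.
Risk difference = 0.234657 − 0.352623 = -0.117966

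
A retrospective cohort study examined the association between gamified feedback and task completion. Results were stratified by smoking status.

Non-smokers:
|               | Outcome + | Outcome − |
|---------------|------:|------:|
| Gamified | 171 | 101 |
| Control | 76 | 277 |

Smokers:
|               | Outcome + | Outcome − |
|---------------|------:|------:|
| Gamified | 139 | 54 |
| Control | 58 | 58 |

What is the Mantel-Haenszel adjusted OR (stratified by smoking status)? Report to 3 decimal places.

4.545

OR_MH = Σ(aᵢdᵢ/nᵢ) / Σ(bᵢcᵢ/nᵢ), where nᵢ is the stratum total.
Stratum 1 (Non-smokers): n = 625; a·d/n = 171·277/625 = 75.7872; b·c/n = 101·76/625 = 12.2816
Stratum 2 (Smokers): n = 309; a·d/n = 139·58/309 = 26.0906; b·c/n = 54·58/309 = 10.1359
OR_MH = (75.7872 + 26.0906) / (12.2816 + 10.1359) = 101.8778 / 22.4175 = 4.54456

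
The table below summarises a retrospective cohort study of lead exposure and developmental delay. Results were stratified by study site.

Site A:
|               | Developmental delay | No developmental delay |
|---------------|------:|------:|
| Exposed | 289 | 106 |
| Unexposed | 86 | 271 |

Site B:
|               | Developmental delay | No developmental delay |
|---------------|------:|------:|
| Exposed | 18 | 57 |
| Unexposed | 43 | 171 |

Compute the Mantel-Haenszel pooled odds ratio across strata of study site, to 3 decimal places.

OR_MH = Σ(aᵢdᵢ/nᵢ) / Σ(bᵢcᵢ/nᵢ), where nᵢ is the stratum total.
Stratum 1 (Site A): n = 752; a·d/n = 289·271/752 = 104.1476; b·c/n = 106·86/752 = 12.1223
Stratum 2 (Site B): n = 289; a·d/n = 18·171/289 = 10.6505; b·c/n = 57·43/289 = 8.4810
OR_MH = (104.1476 + 10.6505) / (12.1223 + 8.4810) = 114.7981 / 20.6033 = 5.57183

5.572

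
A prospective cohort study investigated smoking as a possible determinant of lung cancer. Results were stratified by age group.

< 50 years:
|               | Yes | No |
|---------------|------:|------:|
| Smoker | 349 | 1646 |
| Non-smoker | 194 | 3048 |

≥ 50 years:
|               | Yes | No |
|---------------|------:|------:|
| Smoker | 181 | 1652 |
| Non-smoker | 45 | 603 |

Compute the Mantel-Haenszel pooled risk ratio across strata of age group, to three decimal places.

RR_MH = Σ(aᵢ·n₀ᵢ/nᵢ) / Σ(cᵢ·n₁ᵢ/nᵢ), with n₁ᵢ = aᵢ+bᵢ (exposed), n₀ᵢ = cᵢ+dᵢ (unexposed), nᵢ = n₁ᵢ+n₀ᵢ.
Stratum 1 (< 50 years): n₁ = 1995, n₀ = 3242, n = 5237; a·n₀/n = 349·3242/5237 = 216.0508; c·n₁/n = 194·1995/5237 = 73.9030
Stratum 2 (≥ 50 years): n₁ = 1833, n₀ = 648, n = 2481; a·n₀/n = 181·648/2481 = 47.2745; c·n₁/n = 45·1833/2481 = 33.2467
RR_MH = (216.0508 + 47.2745) / (73.9030 + 33.2467) = 263.3253 / 107.1497 = 2.45755

2.458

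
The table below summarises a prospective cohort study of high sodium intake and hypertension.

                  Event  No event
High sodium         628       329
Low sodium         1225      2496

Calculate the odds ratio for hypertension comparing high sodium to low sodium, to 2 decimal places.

3.89

Cells: a = 628, b = 329, c = 1225, d = 2496.
OR = (a·d)/(b·c) = (628 × 2496) / (329 × 1225) = 1567488 / 403025 = 3.88931
The odds of hypertension are about 3.89 times as high in the high sodium group.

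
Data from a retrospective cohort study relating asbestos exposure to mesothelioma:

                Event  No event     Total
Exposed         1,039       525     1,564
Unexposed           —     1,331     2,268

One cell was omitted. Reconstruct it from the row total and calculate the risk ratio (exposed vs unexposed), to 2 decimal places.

The missing cell is in the unexposed row: 2268 − 1331 = 937.
So a = 1039, b = 525, c = 937, d = 1331.
RR = [a/(a+b)] / [c/(c+d)] = (1039/1564) / (937/2268) = 0.66432/0.41314 = 1.60799

1.61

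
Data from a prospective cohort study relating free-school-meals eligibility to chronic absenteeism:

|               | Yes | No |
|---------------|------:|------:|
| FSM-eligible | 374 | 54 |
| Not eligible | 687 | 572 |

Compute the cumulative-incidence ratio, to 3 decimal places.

Cells: a = 374, b = 54, c = 687, d = 572.
Risk in exposed = 374/428 = 0.87383; risk in unexposed = 687/1259 = 0.54567.
RR = 0.87383 / 0.54567 = 1.60139
The risk among the exposed is 1.60 times that among the unexposed.

1.601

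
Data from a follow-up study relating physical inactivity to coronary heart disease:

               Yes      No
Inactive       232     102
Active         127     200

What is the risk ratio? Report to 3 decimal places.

Cells: a = 232, b = 102, c = 127, d = 200.
Risk in exposed = 232/334 = 0.69461; risk in unexposed = 127/327 = 0.38838.
RR = 0.69461 / 0.38838 = 1.78849
The risk among the exposed is 1.79 times that among the unexposed.

1.788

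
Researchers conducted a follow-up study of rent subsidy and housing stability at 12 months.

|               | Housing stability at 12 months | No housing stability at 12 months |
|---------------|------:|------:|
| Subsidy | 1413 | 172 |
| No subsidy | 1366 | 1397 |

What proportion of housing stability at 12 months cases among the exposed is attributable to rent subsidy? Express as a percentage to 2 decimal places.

44.54

Cells: a = 1413, b = 172, c = 1366, d = 1397.
Risk in exposed = 1413/1585 = 0.89148; risk in unexposed = 1366/2763 = 0.49439.
RR = 0.89148/0.49439 = 1.80320
AR% = (RR − 1)/RR × 100 = (1.80320 − 1)/1.80320 × 100 = 44.5429%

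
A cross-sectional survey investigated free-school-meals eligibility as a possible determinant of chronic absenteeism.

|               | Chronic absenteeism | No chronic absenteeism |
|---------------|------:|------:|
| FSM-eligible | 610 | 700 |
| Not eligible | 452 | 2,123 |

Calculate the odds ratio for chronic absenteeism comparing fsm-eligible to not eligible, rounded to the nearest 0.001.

Cells: a = 610, b = 700, c = 452, d = 2123.
OR = (a·d)/(b·c) = (610 × 2123) / (700 × 452) = 1295030 / 316400 = 4.09302
The odds of chronic absenteeism are about 4.09 times as high in the fsm-eligible group.

4.093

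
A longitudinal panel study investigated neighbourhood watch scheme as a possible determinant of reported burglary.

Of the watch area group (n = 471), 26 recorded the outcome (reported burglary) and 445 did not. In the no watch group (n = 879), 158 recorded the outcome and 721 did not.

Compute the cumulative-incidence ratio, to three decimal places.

0.307

From the description: a = 26, b = 445, c = 158, d = 721.
Risk in exposed = 26/471 = 0.05520; risk in unexposed = 158/879 = 0.17975.
RR = 0.05520 / 0.17975 = 0.30710
The risk is 69% lower among the exposed than among the unexposed.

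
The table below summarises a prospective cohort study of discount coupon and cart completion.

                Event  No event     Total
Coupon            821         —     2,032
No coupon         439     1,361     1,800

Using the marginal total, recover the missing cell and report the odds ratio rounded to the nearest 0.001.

The missing cell is in the exposed row: 2032 − 821 = 1211.
So a = 821, b = 1211, c = 439, d = 1361.
OR = (a·d)/(b·c) = (821 × 1361) / (1211 × 439) = 1117381 / 531629 = 2.10181

2.102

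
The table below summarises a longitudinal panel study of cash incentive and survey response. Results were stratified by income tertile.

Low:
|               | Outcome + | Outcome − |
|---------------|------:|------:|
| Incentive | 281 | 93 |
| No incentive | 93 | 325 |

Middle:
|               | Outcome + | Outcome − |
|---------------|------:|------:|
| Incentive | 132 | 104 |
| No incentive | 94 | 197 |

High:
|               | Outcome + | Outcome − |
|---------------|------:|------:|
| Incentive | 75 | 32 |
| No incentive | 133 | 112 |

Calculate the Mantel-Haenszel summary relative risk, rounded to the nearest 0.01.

RR_MH = Σ(aᵢ·n₀ᵢ/nᵢ) / Σ(cᵢ·n₁ᵢ/nᵢ), with n₁ᵢ = aᵢ+bᵢ (exposed), n₀ᵢ = cᵢ+dᵢ (unexposed), nᵢ = n₁ᵢ+n₀ᵢ.
Stratum 1 (Low): n₁ = 374, n₀ = 418, n = 792; a·n₀/n = 281·418/792 = 148.3056; c·n₁/n = 93·374/792 = 43.9167
Stratum 2 (Middle): n₁ = 236, n₀ = 291, n = 527; a·n₀/n = 132·291/527 = 72.8880; c·n₁/n = 94·236/527 = 42.0949
Stratum 3 (High): n₁ = 107, n₀ = 245, n = 352; a·n₀/n = 75·245/352 = 52.2017; c·n₁/n = 133·107/352 = 40.4290
RR_MH = (148.3056 + 72.8880 + 52.2017) / (43.9167 + 42.0949 + 40.4290) = 273.3953 / 126.4405 = 2.16224

2.16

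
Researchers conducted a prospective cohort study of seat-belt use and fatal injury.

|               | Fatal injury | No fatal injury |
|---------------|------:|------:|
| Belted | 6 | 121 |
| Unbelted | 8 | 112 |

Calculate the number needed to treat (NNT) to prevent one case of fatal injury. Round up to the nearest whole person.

Risk in treated group = 6/127 = 0.04724; risk in control = 8/120 = 0.06667.
Absolute risk reduction = 0.06667 − 0.04724 = 0.01942
NNT = 1 / ARR = 1 / 0.01942 = 51.486 → round up → 52

52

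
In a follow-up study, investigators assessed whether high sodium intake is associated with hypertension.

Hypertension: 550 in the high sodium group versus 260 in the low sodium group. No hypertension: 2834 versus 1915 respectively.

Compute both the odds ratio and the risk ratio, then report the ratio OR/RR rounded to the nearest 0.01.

1.05

From the description: a = 550, b = 2834, c = 260, d = 1915.
OR = (550·1915)/(2834·260) = 1053250/736840 = 1.42941
Risk in exposed = 550/3384 = 0.16253; risk in unexposed = 260/2175 = 0.11954; RR = 1.35962
OR/RR = 1.42941 / 1.35962 = 1.05133
The outcome is not rare, so the OR lies further from 1 than the RR.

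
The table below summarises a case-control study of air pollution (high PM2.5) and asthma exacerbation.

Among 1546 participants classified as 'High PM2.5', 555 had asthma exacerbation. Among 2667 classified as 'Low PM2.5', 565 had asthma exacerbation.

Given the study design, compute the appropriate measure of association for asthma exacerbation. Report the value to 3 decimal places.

From the description: a = 555, b = 991, c = 565, d = 2102.
This is a case-control study: participants were sampled on outcome status, so risks in the source population cannot be estimated directly — relative risk is not valid here. The odds ratio is the appropriate measure.
OR = (a·d)/(b·c) = (555 × 2102) / (991 × 565) = 1166610 / 559915 = 2.08355

2.084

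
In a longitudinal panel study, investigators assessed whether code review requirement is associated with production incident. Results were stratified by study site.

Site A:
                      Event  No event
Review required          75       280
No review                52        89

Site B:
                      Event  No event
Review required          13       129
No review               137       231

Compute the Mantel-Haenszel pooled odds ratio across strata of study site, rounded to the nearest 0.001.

0.302

OR_MH = Σ(aᵢdᵢ/nᵢ) / Σ(bᵢcᵢ/nᵢ), where nᵢ is the stratum total.
Stratum 1 (Site A): n = 496; a·d/n = 75·89/496 = 13.4577; b·c/n = 280·52/496 = 29.3548
Stratum 2 (Site B): n = 510; a·d/n = 13·231/510 = 5.8882; b·c/n = 129·137/510 = 34.6529
OR_MH = (13.4577 + 5.8882) / (29.3548 + 34.6529) = 19.3459 / 64.0078 = 0.30224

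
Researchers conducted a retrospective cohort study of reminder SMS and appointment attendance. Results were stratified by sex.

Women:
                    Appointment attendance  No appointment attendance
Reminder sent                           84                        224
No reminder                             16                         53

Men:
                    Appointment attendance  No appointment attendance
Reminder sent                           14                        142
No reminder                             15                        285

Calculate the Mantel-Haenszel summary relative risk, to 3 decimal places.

1.351

RR_MH = Σ(aᵢ·n₀ᵢ/nᵢ) / Σ(cᵢ·n₁ᵢ/nᵢ), with n₁ᵢ = aᵢ+bᵢ (exposed), n₀ᵢ = cᵢ+dᵢ (unexposed), nᵢ = n₁ᵢ+n₀ᵢ.
Stratum 1 (Women): n₁ = 308, n₀ = 69, n = 377; a·n₀/n = 84·69/377 = 15.3740; c·n₁/n = 16·308/377 = 13.0716
Stratum 2 (Men): n₁ = 156, n₀ = 300, n = 456; a·n₀/n = 14·300/456 = 9.2105; c·n₁/n = 15·156/456 = 5.1316
RR_MH = (15.3740 + 9.2105) / (13.0716 + 5.1316) = 24.5845 / 18.2032 = 1.35056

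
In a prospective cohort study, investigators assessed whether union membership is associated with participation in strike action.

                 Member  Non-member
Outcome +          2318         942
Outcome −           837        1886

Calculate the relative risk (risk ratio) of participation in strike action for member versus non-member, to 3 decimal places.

Reading the table with exposure as columns: a = 2318 (Member, case), b = 837 (Member, non-case), c = 942 (Non-member, case), d = 1886.
Risk in exposed = 2318/3155 = 0.73471; risk in unexposed = 942/2828 = 0.33310.
RR = 0.73471 / 0.33310 = 2.20568
The risk among the exposed is 2.21 times that among the unexposed.

2.206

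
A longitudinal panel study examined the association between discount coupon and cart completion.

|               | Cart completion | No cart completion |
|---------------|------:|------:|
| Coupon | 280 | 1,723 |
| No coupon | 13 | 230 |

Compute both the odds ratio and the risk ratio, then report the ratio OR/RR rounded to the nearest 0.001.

1.100

Cells: a = 280, b = 1723, c = 13, d = 230.
OR = (280·230)/(1723·13) = 64400/22399 = 2.87513
Risk in exposed = 280/2003 = 0.13979; risk in unexposed = 13/243 = 0.05350; RR = 2.61300
OR/RR = 2.87513 / 2.61300 = 1.10032
The outcome is not rare, so the OR lies further from 1 than the RR.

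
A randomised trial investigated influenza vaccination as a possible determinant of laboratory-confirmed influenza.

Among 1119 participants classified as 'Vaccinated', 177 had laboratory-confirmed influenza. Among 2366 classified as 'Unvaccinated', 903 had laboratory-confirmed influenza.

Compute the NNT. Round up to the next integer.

Risk in treated group = 177/1119 = 0.15818; risk in control = 903/2366 = 0.38166.
Absolute risk reduction = 0.38166 − 0.15818 = 0.22348
NNT = 1 / ARR = 1 / 0.22348 = 4.475 → round up → 5

5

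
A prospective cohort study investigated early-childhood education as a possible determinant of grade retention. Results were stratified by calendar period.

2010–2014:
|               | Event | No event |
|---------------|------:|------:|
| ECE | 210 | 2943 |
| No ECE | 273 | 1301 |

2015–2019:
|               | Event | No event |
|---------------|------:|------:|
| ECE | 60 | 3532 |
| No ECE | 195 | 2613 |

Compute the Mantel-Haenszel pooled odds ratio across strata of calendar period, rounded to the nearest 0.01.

0.30

OR_MH = Σ(aᵢdᵢ/nᵢ) / Σ(bᵢcᵢ/nᵢ), where nᵢ is the stratum total.
Stratum 1 (2010–2014): n = 4727; a·d/n = 210·1301/4727 = 57.7978; b·c/n = 2943·273/4727 = 169.9681
Stratum 2 (2015–2019): n = 6400; a·d/n = 60·2613/6400 = 24.4969; b·c/n = 3532·195/6400 = 107.6156
OR_MH = (57.7978 + 24.4969) / (169.9681 + 107.6156) = 82.2946 / 277.5837 = 0.29647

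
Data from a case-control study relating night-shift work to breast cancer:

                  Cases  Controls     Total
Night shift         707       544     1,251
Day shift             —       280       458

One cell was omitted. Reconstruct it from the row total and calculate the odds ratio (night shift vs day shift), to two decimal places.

The missing cell is in the unexposed row: 458 − 280 = 178.
So a = 707, b = 544, c = 178, d = 280.
OR = (a·d)/(b·c) = (707 × 280) / (544 × 178) = 197960 / 96832 = 2.04437

2.04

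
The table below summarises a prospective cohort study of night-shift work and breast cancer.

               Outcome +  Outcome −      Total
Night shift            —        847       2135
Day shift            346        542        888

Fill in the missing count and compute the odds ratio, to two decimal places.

2.38

The missing cell is in the exposed row: 2135 − 847 = 1288.
So a = 1288, b = 847, c = 346, d = 542.
OR = (a·d)/(b·c) = (1288 × 542) / (847 × 346) = 698096 / 293062 = 2.38208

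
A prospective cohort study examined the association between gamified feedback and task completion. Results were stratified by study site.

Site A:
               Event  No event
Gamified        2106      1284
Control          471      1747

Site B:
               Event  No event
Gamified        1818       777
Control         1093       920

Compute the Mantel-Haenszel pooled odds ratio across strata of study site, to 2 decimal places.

OR_MH = Σ(aᵢdᵢ/nᵢ) / Σ(bᵢcᵢ/nᵢ), where nᵢ is the stratum total.
Stratum 1 (Site A): n = 5608; a·d/n = 2106·1747/5608 = 656.0596; b·c/n = 1284·471/5608 = 107.8395
Stratum 2 (Site B): n = 4608; a·d/n = 1818·920/4608 = 362.9688; b·c/n = 777·1093/4608 = 184.3014
OR_MH = (656.0596 + 362.9688) / (107.8395 + 184.3014) = 1019.0283 / 292.1409 = 3.48814

3.49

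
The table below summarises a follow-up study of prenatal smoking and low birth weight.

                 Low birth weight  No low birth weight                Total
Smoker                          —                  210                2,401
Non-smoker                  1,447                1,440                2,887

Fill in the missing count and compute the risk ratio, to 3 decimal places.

1.821

The missing cell is in the exposed row: 2401 − 210 = 2191.
So a = 2191, b = 210, c = 1447, d = 1440.
RR = [a/(a+b)] / [c/(c+d)] = (2191/2401) / (1447/2887) = 0.91254/0.50121 = 1.82066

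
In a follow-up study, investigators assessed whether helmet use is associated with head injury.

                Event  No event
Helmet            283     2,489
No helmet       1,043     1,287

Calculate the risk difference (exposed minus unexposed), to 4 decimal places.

Cells: a = 283, b = 2489, c = 1043, d = 1287.
Risk in exposed = 283/2772 = 0.102092; risk in unexposed = 1043/2330 = 0.447639.
Risk difference = 0.102092 − 0.447639 = -0.345547

-0.3455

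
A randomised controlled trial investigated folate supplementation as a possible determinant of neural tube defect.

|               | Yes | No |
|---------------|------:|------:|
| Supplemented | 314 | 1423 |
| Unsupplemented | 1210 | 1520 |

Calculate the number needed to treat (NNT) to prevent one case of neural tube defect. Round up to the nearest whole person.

4

Risk in treated group = 314/1737 = 0.18077; risk in control = 1210/2730 = 0.44322.
Absolute risk reduction = 0.44322 − 0.18077 = 0.26245
NNT = 1 / ARR = 1 / 0.26245 = 3.810 → round up → 4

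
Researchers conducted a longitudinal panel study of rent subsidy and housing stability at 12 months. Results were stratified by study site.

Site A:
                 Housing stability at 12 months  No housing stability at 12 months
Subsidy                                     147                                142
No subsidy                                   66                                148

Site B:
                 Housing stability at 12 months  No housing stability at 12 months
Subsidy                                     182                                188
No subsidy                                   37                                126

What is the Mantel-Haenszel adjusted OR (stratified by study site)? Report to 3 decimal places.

2.723

OR_MH = Σ(aᵢdᵢ/nᵢ) / Σ(bᵢcᵢ/nᵢ), where nᵢ is the stratum total.
Stratum 1 (Site A): n = 503; a·d/n = 147·148/503 = 43.2525; b·c/n = 142·66/503 = 18.6322
Stratum 2 (Site B): n = 533; a·d/n = 182·126/533 = 43.0244; b·c/n = 188·37/533 = 13.0507
OR_MH = (43.2525 + 43.0244) / (18.6322 + 13.0507) = 86.2769 / 31.6829 = 2.72314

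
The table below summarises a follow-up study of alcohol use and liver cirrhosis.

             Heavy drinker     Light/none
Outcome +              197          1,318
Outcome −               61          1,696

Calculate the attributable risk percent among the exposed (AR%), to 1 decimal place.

42.7

Reading the table with exposure as columns: a = 197 (Heavy drinker, case), b = 61 (Heavy drinker, non-case), c = 1318 (Light/none, case), d = 1696.
Risk in exposed = 197/258 = 0.76357; risk in unexposed = 1318/3014 = 0.43729.
RR = 0.76357/0.43729 = 1.74612
AR% = (RR − 1)/RR × 100 = (1.74612 − 1)/1.74612 × 100 = 42.7302%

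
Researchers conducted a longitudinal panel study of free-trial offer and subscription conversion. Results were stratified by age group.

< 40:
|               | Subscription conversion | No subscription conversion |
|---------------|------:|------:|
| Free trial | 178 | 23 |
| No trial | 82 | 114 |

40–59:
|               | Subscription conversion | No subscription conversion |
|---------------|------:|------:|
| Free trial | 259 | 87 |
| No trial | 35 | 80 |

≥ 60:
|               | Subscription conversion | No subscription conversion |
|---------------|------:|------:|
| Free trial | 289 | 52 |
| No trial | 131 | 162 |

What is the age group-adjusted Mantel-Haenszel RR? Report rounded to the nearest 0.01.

RR_MH = Σ(aᵢ·n₀ᵢ/nᵢ) / Σ(cᵢ·n₁ᵢ/nᵢ), with n₁ᵢ = aᵢ+bᵢ (exposed), n₀ᵢ = cᵢ+dᵢ (unexposed), nᵢ = n₁ᵢ+n₀ᵢ.
Stratum 1 (< 40): n₁ = 201, n₀ = 196, n = 397; a·n₀/n = 178·196/397 = 87.8791; c·n₁/n = 82·201/397 = 41.5164
Stratum 2 (40–59): n₁ = 346, n₀ = 115, n = 461; a·n₀/n = 259·115/461 = 64.6095; c·n₁/n = 35·346/461 = 26.2690
Stratum 3 (≥ 60): n₁ = 341, n₀ = 293, n = 634; a·n₀/n = 289·293/634 = 133.5599; c·n₁/n = 131·341/634 = 70.4590
RR_MH = (87.8791 + 64.6095 + 133.5599) / (41.5164 + 26.2690 + 70.4590) = 286.0486 / 138.2443 = 2.06915

2.07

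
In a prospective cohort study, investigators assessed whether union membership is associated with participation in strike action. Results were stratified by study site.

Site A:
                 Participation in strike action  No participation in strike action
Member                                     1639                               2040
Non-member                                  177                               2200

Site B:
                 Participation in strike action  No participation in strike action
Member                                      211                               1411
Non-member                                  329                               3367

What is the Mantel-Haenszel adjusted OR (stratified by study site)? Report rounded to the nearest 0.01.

OR_MH = Σ(aᵢdᵢ/nᵢ) / Σ(bᵢcᵢ/nᵢ), where nᵢ is the stratum total.
Stratum 1 (Site A): n = 6056; a·d/n = 1639·2200/6056 = 595.4095; b·c/n = 2040·177/6056 = 59.6235
Stratum 2 (Site B): n = 5318; a·d/n = 211·3367/5318 = 133.5910; b·c/n = 1411·329/5318 = 87.2920
OR_MH = (595.4095 + 133.5910) / (59.6235 + 87.2920) = 729.0005 / 146.9155 = 4.96204

4.96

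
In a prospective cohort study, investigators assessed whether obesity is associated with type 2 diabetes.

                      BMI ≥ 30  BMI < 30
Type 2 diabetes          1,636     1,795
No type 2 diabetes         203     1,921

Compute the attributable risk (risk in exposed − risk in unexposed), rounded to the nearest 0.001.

Reading the table with exposure as columns: a = 1636 (BMI ≥ 30, case), b = 203 (BMI ≥ 30, non-case), c = 1795 (BMI < 30, case), d = 1921.
Risk in exposed = 1636/1839 = 0.889614; risk in unexposed = 1795/3716 = 0.483046.
Risk difference = 0.889614 − 0.483046 = 0.406568

0.407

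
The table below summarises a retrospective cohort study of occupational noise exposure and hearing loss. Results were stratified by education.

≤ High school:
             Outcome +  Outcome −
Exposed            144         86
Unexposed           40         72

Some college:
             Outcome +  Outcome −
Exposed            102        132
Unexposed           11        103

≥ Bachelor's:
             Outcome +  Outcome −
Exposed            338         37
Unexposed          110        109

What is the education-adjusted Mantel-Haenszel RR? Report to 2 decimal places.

1.98

RR_MH = Σ(aᵢ·n₀ᵢ/nᵢ) / Σ(cᵢ·n₁ᵢ/nᵢ), with n₁ᵢ = aᵢ+bᵢ (exposed), n₀ᵢ = cᵢ+dᵢ (unexposed), nᵢ = n₁ᵢ+n₀ᵢ.
Stratum 1 (≤ High school): n₁ = 230, n₀ = 112, n = 342; a·n₀/n = 144·112/342 = 47.1579; c·n₁/n = 40·230/342 = 26.9006
Stratum 2 (Some college): n₁ = 234, n₀ = 114, n = 348; a·n₀/n = 102·114/348 = 33.4138; c·n₁/n = 11·234/348 = 7.3966
Stratum 3 (≥ Bachelor's): n₁ = 375, n₀ = 219, n = 594; a·n₀/n = 338·219/594 = 124.6162; c·n₁/n = 110·375/594 = 69.4444
RR_MH = (47.1579 + 33.4138 + 124.6162) / (26.9006 + 7.3966 + 69.4444) = 205.1878 / 103.7416 = 1.97787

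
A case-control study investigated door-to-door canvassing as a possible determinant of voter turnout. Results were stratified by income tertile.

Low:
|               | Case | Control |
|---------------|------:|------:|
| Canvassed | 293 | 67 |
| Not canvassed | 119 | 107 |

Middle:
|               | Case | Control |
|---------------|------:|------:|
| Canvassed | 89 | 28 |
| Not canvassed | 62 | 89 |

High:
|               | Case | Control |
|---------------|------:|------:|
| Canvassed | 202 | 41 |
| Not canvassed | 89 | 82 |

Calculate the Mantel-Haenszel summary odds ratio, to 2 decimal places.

4.26

OR_MH = Σ(aᵢdᵢ/nᵢ) / Σ(bᵢcᵢ/nᵢ), where nᵢ is the stratum total.
Stratum 1 (Low): n = 586; a·d/n = 293·107/586 = 53.5000; b·c/n = 67·119/586 = 13.6058
Stratum 2 (Middle): n = 268; a·d/n = 89·89/268 = 29.5560; b·c/n = 28·62/268 = 6.4776
Stratum 3 (High): n = 414; a·d/n = 202·82/414 = 40.0097; b·c/n = 41·89/414 = 8.8140
OR_MH = (53.5000 + 29.5560 + 40.0097) / (13.6058 + 6.4776 + 8.8140) = 123.0656 / 28.8974 = 4.25871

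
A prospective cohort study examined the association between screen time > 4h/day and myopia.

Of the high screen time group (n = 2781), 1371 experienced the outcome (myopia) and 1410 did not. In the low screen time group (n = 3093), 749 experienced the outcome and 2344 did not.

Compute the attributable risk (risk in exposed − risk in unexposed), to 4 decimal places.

0.2508

From the description: a = 1371, b = 1410, c = 749, d = 2344.
Risk in exposed = 1371/2781 = 0.492988; risk in unexposed = 749/3093 = 0.242160.
Risk difference = 0.492988 − 0.242160 = 0.250828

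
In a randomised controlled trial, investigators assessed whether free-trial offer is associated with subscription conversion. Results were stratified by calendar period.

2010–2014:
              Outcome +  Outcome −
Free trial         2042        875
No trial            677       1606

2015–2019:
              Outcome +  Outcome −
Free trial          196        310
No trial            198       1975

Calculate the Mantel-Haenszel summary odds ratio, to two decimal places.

5.67

OR_MH = Σ(aᵢdᵢ/nᵢ) / Σ(bᵢcᵢ/nᵢ), where nᵢ is the stratum total.
Stratum 1 (2010–2014): n = 5200; a·d/n = 2042·1606/5200 = 630.6638; b·c/n = 875·677/5200 = 113.9183
Stratum 2 (2015–2019): n = 2679; a·d/n = 196·1975/2679 = 144.4942; b·c/n = 310·198/2679 = 22.9115
OR_MH = (630.6638 + 144.4942) / (113.9183 + 22.9115) = 775.1581 / 136.8298 = 5.66513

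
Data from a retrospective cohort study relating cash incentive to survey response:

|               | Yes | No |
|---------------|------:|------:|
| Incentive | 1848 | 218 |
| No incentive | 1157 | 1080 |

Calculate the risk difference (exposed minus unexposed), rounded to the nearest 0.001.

0.377

Cells: a = 1848, b = 218, c = 1157, d = 1080.
Risk in exposed = 1848/2066 = 0.894482; risk in unexposed = 1157/2237 = 0.517211.
Risk difference = 0.894482 − 0.517211 = 0.377272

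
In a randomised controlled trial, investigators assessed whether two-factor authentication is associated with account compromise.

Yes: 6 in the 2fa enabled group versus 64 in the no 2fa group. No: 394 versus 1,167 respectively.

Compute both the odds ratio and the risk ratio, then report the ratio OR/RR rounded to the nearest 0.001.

From the description: a = 6, b = 394, c = 64, d = 1167.
OR = (6·1167)/(394·64) = 7002/25216 = 0.27768
Risk in exposed = 6/400 = 0.01500; risk in unexposed = 64/1231 = 0.05199; RR = 0.28852
OR/RR = 0.27768 / 0.28852 = 0.96245
The outcome is rare in both groups, so OR ≈ RR (ratio near 1).

0.962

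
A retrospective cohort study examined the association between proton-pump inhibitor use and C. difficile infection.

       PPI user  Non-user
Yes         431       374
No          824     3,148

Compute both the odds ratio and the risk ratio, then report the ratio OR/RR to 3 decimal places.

1.361

Reading the table with exposure as columns: a = 431 (PPI user, case), b = 824 (PPI user, non-case), c = 374 (Non-user, case), d = 3148.
OR = (431·3148)/(824·374) = 1356788/308176 = 4.40264
Risk in exposed = 431/1255 = 0.34343; risk in unexposed = 374/3522 = 0.10619; RR = 3.23408
OR/RR = 4.40264 / 3.23408 = 1.36133
The outcome is not rare, so the OR lies further from 1 than the RR.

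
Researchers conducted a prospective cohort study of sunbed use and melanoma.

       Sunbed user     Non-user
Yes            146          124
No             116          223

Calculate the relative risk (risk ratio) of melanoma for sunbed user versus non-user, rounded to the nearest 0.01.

Reading the table with exposure as columns: a = 146 (Sunbed user, case), b = 116 (Sunbed user, non-case), c = 124 (Non-user, case), d = 223.
Risk in exposed = 146/262 = 0.55725; risk in unexposed = 124/347 = 0.35735.
RR = 0.55725 / 0.35735 = 1.55941
The risk among the exposed is 1.56 times that among the unexposed.

1.56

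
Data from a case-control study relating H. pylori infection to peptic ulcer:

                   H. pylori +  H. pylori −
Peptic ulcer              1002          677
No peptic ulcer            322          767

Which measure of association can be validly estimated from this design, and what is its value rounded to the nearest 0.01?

3.53

Reading the table with exposure as columns: a = 1002 (H. pylori +, case), b = 322 (H. pylori +, non-case), c = 677 (H. pylori −, case), d = 767.
This is a case-control study: participants were sampled on outcome status, so risks in the source population cannot be estimated directly — relative risk is not valid here. The odds ratio is the appropriate measure.
OR = (a·d)/(b·c) = (1002 × 767) / (322 × 677) = 768534 / 217994 = 3.52548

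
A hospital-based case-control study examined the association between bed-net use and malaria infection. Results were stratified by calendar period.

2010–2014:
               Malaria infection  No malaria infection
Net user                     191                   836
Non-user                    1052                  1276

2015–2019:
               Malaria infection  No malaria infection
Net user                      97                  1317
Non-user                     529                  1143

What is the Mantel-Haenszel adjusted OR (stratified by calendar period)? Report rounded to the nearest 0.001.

OR_MH = Σ(aᵢdᵢ/nᵢ) / Σ(bᵢcᵢ/nᵢ), where nᵢ is the stratum total.
Stratum 1 (2010–2014): n = 3355; a·d/n = 191·1276/3355 = 72.6426; b·c/n = 836·1052/3355 = 262.1377
Stratum 2 (2015–2019): n = 3086; a·d/n = 97·1143/3086 = 35.9271; b·c/n = 1317·529/3086 = 225.7592
OR_MH = (72.6426 + 35.9271) / (262.1377 + 225.7592) = 108.5697 / 487.8969 = 0.22253

0.223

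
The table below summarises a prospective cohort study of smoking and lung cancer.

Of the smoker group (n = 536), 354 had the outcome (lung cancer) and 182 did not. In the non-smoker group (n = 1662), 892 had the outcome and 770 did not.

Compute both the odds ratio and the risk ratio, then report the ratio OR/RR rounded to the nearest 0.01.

1.36

From the description: a = 354, b = 182, c = 892, d = 770.
OR = (354·770)/(182·892) = 272580/162344 = 1.67903
Risk in exposed = 354/536 = 0.66045; risk in unexposed = 892/1662 = 0.53670; RR = 1.23057
OR/RR = 1.67903 / 1.23057 = 1.36444
The outcome is not rare, so the OR lies further from 1 than the RR.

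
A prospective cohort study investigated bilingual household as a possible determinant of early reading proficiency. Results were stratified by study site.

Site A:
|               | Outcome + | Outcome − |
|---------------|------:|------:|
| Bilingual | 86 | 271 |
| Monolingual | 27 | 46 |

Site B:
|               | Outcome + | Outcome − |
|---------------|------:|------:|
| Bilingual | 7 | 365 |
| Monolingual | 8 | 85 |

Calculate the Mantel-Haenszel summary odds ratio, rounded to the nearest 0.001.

0.450

OR_MH = Σ(aᵢdᵢ/nᵢ) / Σ(bᵢcᵢ/nᵢ), where nᵢ is the stratum total.
Stratum 1 (Site A): n = 430; a·d/n = 86·46/430 = 9.2000; b·c/n = 271·27/430 = 17.0163
Stratum 2 (Site B): n = 465; a·d/n = 7·85/465 = 1.2796; b·c/n = 365·8/465 = 6.2796
OR_MH = (9.2000 + 1.2796) / (17.0163 + 6.2796) = 10.4796 / 23.2958 = 0.44985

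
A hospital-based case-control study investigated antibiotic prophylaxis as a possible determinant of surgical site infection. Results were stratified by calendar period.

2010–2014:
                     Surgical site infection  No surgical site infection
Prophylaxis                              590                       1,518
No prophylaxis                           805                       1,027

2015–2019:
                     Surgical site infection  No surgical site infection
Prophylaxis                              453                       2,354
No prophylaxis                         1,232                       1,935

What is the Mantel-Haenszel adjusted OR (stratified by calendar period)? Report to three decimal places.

0.378

OR_MH = Σ(aᵢdᵢ/nᵢ) / Σ(bᵢcᵢ/nᵢ), where nᵢ is the stratum total.
Stratum 1 (2010–2014): n = 3940; a·d/n = 590·1027/3940 = 153.7893; b·c/n = 1518·805/3940 = 310.1497
Stratum 2 (2015–2019): n = 5974; a·d/n = 453·1935/5974 = 146.7283; b·c/n = 2354·1232/5974 = 485.4583
OR_MH = (153.7893 + 146.7283) / (310.1497 + 485.4583) = 300.5177 / 795.6081 = 0.37772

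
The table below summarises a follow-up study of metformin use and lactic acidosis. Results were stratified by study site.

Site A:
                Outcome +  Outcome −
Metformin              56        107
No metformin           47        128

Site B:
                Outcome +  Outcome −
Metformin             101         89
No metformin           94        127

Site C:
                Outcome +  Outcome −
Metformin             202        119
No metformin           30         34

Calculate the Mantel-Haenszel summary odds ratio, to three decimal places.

1.579

OR_MH = Σ(aᵢdᵢ/nᵢ) / Σ(bᵢcᵢ/nᵢ), where nᵢ is the stratum total.
Stratum 1 (Site A): n = 338; a·d/n = 56·128/338 = 21.2071; b·c/n = 107·47/338 = 14.8787
Stratum 2 (Site B): n = 411; a·d/n = 101·127/411 = 31.2092; b·c/n = 89·94/411 = 20.3552
Stratum 3 (Site C): n = 385; a·d/n = 202·34/385 = 17.8390; b·c/n = 119·30/385 = 9.2727
OR_MH = (21.2071 + 31.2092 + 17.8390) / (14.8787 + 20.3552 + 9.2727) = 70.2553 / 44.5067 = 1.57853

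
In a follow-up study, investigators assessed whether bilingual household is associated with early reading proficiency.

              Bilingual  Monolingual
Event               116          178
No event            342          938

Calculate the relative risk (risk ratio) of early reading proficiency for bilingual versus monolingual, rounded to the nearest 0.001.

Reading the table with exposure as columns: a = 116 (Bilingual, case), b = 342 (Bilingual, non-case), c = 178 (Monolingual, case), d = 938.
Risk in exposed = 116/458 = 0.25328; risk in unexposed = 178/1116 = 0.15950.
RR = 0.25328 / 0.15950 = 1.58795
The risk among the exposed is 1.59 times that among the unexposed.

1.588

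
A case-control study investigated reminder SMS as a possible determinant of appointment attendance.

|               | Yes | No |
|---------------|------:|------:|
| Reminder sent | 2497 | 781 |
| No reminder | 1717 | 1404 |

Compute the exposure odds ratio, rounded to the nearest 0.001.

Cells: a = 2497, b = 781, c = 1717, d = 1404.
OR = (a·d)/(b·c) = (2497 × 1404) / (781 × 1717) = 3505788 / 1340977 = 2.61435
The odds of appointment attendance are about 2.61 times as high in the reminder sent group.

2.614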